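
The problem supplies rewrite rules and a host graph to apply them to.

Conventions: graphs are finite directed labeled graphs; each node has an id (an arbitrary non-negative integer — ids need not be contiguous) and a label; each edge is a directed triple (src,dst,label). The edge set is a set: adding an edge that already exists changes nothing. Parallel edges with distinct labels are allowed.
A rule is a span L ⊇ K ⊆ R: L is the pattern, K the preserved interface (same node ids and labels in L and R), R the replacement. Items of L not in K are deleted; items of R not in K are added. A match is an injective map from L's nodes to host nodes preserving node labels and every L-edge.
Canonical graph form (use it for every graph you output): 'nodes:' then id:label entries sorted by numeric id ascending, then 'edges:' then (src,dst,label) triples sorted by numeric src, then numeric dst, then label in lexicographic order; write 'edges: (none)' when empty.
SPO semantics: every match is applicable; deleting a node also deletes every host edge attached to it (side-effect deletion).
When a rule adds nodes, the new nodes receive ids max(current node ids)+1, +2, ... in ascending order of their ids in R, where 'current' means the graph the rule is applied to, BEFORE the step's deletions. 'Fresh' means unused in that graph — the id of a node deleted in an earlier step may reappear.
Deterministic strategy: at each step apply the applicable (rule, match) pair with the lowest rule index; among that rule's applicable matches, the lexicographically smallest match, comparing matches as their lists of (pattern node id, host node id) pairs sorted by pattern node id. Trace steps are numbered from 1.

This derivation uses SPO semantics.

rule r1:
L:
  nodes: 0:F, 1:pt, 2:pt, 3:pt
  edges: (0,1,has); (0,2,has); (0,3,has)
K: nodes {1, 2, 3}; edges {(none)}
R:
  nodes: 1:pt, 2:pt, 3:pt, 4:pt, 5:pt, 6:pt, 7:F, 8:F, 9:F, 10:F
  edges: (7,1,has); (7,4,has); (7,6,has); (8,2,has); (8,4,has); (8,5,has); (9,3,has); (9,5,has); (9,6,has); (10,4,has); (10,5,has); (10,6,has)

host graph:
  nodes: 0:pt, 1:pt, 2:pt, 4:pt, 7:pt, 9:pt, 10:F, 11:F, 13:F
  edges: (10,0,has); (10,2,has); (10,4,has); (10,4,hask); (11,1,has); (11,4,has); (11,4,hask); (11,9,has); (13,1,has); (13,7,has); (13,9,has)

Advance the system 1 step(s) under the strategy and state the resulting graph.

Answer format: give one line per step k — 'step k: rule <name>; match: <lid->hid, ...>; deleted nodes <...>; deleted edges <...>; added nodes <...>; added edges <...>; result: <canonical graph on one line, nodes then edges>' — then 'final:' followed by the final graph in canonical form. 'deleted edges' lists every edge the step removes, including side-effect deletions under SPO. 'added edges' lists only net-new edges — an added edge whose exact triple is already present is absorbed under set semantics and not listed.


step 1: rule r1; match: 0->10, 1->0, 2->2, 3->4; deleted nodes 10; deleted edges (10,0,has); (10,2,has); (10,4,has); (10,4,hask); added nodes 14, 15, 16, 17, 18, 19, 20; added edges (17,0,has); (17,14,has); (17,16,has); (18,2,has); (18,14,has); (18,15,has); (19,4,has); (19,15,has); (19,16,has); (20,14,has); (20,15,has); (20,16,has); result: nodes: 0:pt, 1:pt, 2:pt, 4:pt, 7:pt, 9:pt, 11:F, 13:F, 14:pt, 15:pt, 16:pt, 17:F, 18:F, 19:F, 20:F edges: (11,1,has); (11,4,has); (11,4,hask); (11,9,has); (13,1,has); (13,7,has); (13,9,has); (17,0,has); (17,14,has); (17,16,has); (18,2,has); (18,14,has); (18,15,has); (19,4,has); (19,15,has); (19,16,has); (20,14,has); (20,15,has); (20,16,has)
final:
nodes: 0:pt, 1:pt, 2:pt, 4:pt, 7:pt, 9:pt, 11:F, 13:F, 14:pt, 15:pt, 16:pt, 17:F, 18:F, 19:F, 20:F
edges: (11,1,has); (11,4,has); (11,4,hask); (11,9,has); (13,1,has); (13,7,has); (13,9,has); (17,0,has); (17,14,has); (17,16,has); (18,2,has); (18,14,has); (18,15,has); (19,4,has); (19,15,has); (19,16,has); (20,14,has); (20,15,has); (20,16,has)


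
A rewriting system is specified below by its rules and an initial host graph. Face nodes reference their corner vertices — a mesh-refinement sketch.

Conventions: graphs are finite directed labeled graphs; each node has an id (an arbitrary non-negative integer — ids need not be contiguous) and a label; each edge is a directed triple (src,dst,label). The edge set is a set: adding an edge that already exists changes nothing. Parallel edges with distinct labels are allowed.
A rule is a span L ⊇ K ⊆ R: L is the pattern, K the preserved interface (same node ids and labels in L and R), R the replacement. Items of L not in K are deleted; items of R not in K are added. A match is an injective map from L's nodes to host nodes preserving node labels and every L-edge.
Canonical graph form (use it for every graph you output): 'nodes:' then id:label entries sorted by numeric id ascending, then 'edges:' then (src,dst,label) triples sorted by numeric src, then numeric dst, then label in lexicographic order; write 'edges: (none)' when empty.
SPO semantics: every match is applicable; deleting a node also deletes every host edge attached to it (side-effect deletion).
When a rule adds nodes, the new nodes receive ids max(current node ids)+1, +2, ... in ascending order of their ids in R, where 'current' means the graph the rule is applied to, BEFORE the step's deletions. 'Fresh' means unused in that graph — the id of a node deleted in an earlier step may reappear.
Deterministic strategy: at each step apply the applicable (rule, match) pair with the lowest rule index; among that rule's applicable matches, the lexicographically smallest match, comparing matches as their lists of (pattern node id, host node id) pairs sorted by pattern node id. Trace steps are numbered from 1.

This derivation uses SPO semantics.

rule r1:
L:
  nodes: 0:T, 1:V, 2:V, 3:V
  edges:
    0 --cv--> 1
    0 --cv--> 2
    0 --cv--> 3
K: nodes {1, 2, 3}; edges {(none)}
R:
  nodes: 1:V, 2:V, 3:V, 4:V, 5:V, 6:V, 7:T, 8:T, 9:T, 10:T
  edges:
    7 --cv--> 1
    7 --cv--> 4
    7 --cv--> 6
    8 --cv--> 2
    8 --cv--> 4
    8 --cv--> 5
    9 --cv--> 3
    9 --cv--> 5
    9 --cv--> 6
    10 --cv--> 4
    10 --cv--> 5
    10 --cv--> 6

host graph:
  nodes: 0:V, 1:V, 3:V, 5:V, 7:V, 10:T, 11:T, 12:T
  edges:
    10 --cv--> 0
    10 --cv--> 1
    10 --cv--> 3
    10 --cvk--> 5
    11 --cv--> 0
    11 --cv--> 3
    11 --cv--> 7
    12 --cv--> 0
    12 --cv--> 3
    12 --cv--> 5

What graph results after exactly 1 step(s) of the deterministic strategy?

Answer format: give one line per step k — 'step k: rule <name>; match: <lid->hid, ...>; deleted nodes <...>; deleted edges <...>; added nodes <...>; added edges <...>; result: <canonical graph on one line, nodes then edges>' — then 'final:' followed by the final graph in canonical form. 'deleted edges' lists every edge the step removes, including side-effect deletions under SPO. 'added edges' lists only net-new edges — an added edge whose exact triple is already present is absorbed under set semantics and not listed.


step 1: rule r1; match: 0->10, 1->0, 2->1, 3->3; deleted nodes 10; deleted edges (10,0,cv); (10,1,cv); (10,3,cv); (10,5,cvk); added nodes 13, 14, 15, 16, 17, 18, 19; added edges (16,0,cv); (16,13,cv); (16,15,cv); (17,1,cv); (17,13,cv); (17,14,cv); (18,3,cv); (18,14,cv); (18,15,cv); (19,13,cv); (19,14,cv); (19,15,cv); result: nodes: 0:V, 1:V, 3:V, 5:V, 7:V, 11:T, 12:T, 13:V, 14:V, 15:V, 16:T, 17:T, 18:T, 19:T edges: (11,0,cv); (11,3,cv); (11,7,cv); (12,0,cv); (12,3,cv); (12,5,cv); (16,0,cv); (16,13,cv); (16,15,cv); (17,1,cv); (17,13,cv); (17,14,cv); (18,3,cv); (18,14,cv); (18,15,cv); (19,13,cv); (19,14,cv); (19,15,cv)
final:
nodes: 0:V, 1:V, 3:V, 5:V, 7:V, 11:T, 12:T, 13:V, 14:V, 15:V, 16:T, 17:T, 18:T, 19:T
edges: (11,0,cv); (11,3,cv); (11,7,cv); (12,0,cv); (12,3,cv); (12,5,cv); (16,0,cv); (16,13,cv); (16,15,cv); (17,1,cv); (17,13,cv); (17,14,cv); (18,3,cv); (18,14,cv); (18,15,cv); (19,13,cv); (19,14,cv); (19,15,cv)


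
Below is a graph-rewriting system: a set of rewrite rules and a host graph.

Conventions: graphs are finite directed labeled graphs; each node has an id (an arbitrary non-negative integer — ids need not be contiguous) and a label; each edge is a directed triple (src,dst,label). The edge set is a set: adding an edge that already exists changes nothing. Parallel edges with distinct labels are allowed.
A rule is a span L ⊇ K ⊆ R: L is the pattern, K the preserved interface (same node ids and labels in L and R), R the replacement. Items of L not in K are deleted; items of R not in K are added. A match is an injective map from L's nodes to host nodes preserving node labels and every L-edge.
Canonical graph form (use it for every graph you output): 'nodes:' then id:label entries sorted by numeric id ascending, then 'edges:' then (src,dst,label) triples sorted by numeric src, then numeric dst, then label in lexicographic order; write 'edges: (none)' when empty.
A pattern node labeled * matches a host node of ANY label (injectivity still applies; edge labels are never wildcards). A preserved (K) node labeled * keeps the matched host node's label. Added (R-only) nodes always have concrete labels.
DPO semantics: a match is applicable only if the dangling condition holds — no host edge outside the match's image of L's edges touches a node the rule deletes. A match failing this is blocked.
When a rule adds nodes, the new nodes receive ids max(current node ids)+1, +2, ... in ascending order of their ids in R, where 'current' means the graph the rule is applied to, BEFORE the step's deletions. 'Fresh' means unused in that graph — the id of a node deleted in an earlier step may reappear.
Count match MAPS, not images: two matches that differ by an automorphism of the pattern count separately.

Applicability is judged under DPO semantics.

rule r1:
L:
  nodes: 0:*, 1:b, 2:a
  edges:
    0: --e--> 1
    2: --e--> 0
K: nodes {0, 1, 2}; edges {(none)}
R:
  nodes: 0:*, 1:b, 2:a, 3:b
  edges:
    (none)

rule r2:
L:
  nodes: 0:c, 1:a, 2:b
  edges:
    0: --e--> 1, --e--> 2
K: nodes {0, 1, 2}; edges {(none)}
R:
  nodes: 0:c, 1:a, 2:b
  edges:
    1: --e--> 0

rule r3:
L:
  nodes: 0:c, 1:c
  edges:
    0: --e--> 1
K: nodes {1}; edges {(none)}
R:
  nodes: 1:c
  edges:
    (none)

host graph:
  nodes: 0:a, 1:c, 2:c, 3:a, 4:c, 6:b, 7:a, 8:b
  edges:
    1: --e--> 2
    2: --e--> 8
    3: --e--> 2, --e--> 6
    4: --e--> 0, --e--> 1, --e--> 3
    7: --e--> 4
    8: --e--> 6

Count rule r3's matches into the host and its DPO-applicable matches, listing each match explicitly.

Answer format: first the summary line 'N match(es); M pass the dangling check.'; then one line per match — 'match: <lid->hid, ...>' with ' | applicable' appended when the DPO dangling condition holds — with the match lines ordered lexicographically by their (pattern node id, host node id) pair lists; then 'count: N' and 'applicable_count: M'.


2 match(es); 0 pass the dangling check.
match: 0->1, 1->2
match: 0->4, 1->1
count: 2
applicable_count: 0


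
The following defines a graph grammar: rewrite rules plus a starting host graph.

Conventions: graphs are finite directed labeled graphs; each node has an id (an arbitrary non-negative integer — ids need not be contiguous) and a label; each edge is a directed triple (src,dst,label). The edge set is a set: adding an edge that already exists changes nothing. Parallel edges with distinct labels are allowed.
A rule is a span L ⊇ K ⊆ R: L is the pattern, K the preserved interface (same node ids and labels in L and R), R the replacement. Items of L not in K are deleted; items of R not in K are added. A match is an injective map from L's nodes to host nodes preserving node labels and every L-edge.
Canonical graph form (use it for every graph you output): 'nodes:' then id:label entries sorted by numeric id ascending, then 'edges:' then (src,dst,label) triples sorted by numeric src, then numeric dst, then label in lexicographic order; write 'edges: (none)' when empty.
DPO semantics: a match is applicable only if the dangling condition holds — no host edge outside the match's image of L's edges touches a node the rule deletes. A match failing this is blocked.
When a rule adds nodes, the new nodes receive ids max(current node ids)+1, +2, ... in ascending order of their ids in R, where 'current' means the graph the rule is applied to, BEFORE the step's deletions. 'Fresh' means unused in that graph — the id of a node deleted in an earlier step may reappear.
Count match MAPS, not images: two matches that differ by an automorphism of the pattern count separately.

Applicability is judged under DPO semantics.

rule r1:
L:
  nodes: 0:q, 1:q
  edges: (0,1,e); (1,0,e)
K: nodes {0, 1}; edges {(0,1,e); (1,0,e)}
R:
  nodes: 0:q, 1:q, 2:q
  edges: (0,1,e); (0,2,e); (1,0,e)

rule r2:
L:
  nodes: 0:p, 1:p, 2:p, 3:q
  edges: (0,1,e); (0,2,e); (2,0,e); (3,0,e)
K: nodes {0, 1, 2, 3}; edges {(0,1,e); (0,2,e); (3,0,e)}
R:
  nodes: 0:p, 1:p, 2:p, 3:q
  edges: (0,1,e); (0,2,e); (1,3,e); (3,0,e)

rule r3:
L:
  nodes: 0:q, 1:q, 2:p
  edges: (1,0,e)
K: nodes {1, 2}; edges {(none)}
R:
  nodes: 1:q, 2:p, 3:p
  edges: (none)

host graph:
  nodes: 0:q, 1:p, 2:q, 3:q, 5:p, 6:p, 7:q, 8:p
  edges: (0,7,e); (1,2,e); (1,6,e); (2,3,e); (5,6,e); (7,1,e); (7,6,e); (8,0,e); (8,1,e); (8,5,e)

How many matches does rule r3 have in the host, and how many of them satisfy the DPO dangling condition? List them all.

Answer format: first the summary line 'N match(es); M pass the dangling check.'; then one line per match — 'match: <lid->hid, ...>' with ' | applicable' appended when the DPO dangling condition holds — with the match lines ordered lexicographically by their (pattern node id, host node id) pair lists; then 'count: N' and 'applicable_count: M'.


8 match(es); 4 pass the dangling check.
match: 0->3, 1->2, 2->1 | applicable
match: 0->3, 1->2, 2->5 | applicable
match: 0->3, 1->2, 2->6 | applicable
match: 0->3, 1->2, 2->8 | applicable
match: 0->7, 1->0, 2->1
match: 0->7, 1->0, 2->5
match: 0->7, 1->0, 2->6
match: 0->7, 1->0, 2->8
count: 8
applicable_count: 4


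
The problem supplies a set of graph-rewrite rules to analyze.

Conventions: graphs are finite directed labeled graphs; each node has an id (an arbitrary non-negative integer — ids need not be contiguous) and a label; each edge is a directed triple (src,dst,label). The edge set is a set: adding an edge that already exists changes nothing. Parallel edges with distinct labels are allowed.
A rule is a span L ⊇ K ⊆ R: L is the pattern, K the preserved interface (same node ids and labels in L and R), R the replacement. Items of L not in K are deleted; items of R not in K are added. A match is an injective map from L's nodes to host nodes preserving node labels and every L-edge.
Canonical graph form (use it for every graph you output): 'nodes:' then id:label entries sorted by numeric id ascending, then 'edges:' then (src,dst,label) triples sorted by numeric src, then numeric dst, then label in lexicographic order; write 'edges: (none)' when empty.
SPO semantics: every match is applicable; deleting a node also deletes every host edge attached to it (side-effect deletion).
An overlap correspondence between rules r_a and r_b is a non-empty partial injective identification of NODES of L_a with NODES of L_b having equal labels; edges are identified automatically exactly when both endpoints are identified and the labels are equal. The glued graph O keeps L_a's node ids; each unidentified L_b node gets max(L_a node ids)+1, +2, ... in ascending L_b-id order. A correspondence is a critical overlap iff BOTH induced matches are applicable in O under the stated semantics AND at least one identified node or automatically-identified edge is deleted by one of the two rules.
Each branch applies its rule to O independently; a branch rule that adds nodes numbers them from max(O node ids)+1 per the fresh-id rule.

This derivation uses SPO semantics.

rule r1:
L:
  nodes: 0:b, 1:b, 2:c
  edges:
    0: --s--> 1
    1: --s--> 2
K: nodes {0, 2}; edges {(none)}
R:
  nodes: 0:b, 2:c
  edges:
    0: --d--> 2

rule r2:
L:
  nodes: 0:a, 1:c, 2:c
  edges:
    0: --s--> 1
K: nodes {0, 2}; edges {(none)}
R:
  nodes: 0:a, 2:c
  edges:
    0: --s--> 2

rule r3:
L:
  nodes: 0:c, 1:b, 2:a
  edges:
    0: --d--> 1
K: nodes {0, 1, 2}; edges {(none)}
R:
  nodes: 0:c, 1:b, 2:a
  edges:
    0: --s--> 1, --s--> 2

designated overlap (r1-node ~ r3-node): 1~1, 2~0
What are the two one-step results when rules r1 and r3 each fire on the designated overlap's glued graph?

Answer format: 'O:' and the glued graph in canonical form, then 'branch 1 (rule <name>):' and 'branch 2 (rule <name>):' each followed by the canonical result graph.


O:
nodes: 0:b, 1:b, 2:c, 3:a
edges: (0,1,s); (1,2,s); (2,1,d)
branch 1 (rule r1):
nodes: 0:b, 2:c, 3:a
edges: (0,2,d)
branch 2 (rule r3):
nodes: 0:b, 1:b, 2:c, 3:a
edges: (0,1,s); (1,2,s); (2,1,s); (2,3,s)


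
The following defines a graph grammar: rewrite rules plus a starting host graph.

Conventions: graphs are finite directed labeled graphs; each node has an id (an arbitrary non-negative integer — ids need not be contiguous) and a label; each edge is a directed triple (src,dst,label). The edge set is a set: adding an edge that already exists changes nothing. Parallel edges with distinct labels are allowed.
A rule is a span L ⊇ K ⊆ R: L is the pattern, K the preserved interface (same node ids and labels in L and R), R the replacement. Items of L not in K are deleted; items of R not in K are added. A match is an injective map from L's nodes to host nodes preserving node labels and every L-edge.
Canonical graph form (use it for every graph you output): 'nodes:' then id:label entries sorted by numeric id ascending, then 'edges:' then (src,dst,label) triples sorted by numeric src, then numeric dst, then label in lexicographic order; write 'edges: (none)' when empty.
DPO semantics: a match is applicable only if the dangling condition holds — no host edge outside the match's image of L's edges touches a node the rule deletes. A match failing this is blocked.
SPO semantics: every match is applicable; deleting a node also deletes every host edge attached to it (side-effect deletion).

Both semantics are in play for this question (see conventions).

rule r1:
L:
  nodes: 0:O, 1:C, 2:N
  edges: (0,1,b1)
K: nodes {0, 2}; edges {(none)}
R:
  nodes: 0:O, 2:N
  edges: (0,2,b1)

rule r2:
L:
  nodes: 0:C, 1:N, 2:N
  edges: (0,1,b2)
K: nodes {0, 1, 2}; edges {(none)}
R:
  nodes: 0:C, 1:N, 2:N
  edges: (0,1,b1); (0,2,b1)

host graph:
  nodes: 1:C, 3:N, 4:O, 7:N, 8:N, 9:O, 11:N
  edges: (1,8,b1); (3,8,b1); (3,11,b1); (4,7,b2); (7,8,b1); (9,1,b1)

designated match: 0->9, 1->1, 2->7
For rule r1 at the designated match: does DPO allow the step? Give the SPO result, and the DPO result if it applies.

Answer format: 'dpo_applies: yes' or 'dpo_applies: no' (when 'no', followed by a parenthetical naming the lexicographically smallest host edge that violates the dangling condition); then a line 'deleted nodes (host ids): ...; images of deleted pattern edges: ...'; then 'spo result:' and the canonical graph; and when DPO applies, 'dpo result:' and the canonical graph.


dpo_applies: no
(the rule deletes node 1, which keeps host edge (1,8,b1) outside the match image — the dangling condition fails, DPO blocks; SPO proceeds and side-deletes such edges)
deleted nodes (host ids): 1; images of deleted pattern edges: (9,1,b1)
spo result:
nodes: 3:N, 4:O, 7:N, 8:N, 9:O, 11:N
edges: (3,8,b1); (3,11,b1); (4,7,b2); (7,8,b1); (9,7,b1)


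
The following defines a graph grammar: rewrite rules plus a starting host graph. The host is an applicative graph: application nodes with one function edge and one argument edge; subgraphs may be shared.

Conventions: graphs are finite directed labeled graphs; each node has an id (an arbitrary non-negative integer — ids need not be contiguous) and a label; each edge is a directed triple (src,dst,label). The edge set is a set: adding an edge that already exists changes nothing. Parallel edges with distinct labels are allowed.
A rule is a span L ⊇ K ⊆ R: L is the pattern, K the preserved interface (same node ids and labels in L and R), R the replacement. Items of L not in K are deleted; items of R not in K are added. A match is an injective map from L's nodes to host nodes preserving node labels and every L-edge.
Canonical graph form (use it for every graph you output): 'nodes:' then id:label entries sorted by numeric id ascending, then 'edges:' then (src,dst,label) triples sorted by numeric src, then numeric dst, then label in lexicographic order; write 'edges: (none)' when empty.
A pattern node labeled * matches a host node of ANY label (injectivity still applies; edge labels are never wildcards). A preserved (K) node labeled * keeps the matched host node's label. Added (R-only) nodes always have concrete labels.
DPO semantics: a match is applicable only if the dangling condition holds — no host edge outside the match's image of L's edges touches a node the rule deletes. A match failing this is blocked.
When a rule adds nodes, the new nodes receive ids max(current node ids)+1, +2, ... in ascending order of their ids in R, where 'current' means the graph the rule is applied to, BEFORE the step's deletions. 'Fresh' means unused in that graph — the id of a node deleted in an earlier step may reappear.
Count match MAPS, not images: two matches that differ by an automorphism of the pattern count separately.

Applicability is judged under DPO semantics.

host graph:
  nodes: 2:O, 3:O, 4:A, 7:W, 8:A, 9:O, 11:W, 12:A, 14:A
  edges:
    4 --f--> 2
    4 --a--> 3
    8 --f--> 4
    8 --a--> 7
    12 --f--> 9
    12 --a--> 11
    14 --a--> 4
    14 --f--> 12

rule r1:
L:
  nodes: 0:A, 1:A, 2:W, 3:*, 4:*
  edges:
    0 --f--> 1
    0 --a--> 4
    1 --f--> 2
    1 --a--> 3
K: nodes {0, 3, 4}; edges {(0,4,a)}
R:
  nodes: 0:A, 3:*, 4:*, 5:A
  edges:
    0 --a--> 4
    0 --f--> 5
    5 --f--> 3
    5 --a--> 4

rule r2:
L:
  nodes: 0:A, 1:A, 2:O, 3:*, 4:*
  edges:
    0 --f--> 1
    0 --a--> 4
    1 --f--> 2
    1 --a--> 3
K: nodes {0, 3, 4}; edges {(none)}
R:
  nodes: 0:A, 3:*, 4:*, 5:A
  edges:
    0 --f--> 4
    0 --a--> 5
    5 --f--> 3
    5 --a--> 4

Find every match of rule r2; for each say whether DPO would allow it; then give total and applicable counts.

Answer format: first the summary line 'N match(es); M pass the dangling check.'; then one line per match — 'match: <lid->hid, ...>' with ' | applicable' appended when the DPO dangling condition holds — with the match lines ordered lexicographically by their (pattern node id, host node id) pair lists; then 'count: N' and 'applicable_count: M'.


2 match(es); 1 pass the dangling check.
match: 0->8, 1->4, 2->2, 3->3, 4->7
match: 0->14, 1->12, 2->9, 3->11, 4->4 | applicable
count: 2
applicable_count: 1


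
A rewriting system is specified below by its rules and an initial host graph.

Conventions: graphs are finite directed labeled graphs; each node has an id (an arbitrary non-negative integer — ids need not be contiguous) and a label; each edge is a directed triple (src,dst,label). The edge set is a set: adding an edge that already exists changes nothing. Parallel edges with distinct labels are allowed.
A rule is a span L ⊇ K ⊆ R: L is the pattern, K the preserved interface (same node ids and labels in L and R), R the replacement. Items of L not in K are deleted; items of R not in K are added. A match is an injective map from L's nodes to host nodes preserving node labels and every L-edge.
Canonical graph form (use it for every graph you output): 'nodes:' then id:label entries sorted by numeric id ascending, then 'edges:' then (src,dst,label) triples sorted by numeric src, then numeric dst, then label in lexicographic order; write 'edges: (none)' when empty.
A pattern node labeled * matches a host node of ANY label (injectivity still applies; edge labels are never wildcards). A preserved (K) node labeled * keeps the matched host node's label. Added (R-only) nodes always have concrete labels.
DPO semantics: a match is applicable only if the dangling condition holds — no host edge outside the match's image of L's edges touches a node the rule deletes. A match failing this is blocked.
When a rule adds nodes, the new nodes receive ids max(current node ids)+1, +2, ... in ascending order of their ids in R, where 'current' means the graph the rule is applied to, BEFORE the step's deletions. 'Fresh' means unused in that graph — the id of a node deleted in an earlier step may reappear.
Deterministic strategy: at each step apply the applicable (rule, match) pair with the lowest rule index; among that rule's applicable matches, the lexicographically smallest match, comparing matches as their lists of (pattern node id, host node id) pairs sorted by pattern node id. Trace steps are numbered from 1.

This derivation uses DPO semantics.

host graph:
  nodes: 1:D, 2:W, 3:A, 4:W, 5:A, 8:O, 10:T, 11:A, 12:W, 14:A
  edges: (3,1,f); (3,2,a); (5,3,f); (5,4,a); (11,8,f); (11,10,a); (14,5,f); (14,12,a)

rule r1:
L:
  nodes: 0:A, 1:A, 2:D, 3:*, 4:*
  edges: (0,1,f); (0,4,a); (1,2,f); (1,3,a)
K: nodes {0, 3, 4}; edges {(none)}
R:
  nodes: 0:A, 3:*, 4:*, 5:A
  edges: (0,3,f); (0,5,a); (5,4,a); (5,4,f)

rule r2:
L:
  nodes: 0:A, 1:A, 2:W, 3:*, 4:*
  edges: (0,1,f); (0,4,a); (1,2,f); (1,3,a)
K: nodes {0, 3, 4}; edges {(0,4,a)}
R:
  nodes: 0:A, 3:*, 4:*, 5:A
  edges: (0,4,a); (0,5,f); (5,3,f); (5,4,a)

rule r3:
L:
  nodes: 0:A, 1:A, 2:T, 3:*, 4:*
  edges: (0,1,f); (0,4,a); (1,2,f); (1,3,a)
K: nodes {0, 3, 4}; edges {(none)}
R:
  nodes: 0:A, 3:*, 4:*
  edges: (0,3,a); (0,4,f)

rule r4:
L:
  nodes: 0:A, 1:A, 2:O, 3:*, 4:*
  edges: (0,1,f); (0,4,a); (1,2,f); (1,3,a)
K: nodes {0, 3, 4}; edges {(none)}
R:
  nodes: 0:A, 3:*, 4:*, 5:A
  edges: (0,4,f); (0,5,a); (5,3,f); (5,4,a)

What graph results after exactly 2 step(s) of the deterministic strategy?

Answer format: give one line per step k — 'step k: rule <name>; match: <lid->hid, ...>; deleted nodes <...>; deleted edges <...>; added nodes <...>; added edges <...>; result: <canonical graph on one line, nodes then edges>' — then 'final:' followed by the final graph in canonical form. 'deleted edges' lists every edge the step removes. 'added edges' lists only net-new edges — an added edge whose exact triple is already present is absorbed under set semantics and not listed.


step 1: rule r1; match: 0->5, 1->3, 2->1, 3->2, 4->4; deleted nodes 1, 3; deleted edges (3,1,f); (3,2,a); (5,3,f); (5,4,a); added nodes 15; added edges (5,2,f); (5,15,a); (15,4,a); (15,4,f); result: nodes: 2:W, 4:W, 5:A, 8:O, 10:T, 11:A, 12:W, 14:A, 15:A edges: (5,2,f); (5,15,a); (11,8,f); (11,10,a); (14,5,f); (14,12,a); (15,4,a); (15,4,f)
step 2: rule r2; match: 0->14, 1->5, 2->2, 3->15, 4->12; deleted nodes 2, 5; deleted edges (5,2,f); (5,15,a); (14,5,f); added nodes 16; added edges (14,16,f); (16,12,a); (16,15,f); result: nodes: 4:W, 8:O, 10:T, 11:A, 12:W, 14:A, 15:A, 16:A edges: (11,8,f); (11,10,a); (14,12,a); (14,16,f); (15,4,a); (15,4,f); (16,12,a); (16,15,f)
final:
nodes: 4:W, 8:O, 10:T, 11:A, 12:W, 14:A, 15:A, 16:A
edges: (11,8,f); (11,10,a); (14,12,a); (14,16,f); (15,4,a); (15,4,f); (16,12,a); (16,15,f)


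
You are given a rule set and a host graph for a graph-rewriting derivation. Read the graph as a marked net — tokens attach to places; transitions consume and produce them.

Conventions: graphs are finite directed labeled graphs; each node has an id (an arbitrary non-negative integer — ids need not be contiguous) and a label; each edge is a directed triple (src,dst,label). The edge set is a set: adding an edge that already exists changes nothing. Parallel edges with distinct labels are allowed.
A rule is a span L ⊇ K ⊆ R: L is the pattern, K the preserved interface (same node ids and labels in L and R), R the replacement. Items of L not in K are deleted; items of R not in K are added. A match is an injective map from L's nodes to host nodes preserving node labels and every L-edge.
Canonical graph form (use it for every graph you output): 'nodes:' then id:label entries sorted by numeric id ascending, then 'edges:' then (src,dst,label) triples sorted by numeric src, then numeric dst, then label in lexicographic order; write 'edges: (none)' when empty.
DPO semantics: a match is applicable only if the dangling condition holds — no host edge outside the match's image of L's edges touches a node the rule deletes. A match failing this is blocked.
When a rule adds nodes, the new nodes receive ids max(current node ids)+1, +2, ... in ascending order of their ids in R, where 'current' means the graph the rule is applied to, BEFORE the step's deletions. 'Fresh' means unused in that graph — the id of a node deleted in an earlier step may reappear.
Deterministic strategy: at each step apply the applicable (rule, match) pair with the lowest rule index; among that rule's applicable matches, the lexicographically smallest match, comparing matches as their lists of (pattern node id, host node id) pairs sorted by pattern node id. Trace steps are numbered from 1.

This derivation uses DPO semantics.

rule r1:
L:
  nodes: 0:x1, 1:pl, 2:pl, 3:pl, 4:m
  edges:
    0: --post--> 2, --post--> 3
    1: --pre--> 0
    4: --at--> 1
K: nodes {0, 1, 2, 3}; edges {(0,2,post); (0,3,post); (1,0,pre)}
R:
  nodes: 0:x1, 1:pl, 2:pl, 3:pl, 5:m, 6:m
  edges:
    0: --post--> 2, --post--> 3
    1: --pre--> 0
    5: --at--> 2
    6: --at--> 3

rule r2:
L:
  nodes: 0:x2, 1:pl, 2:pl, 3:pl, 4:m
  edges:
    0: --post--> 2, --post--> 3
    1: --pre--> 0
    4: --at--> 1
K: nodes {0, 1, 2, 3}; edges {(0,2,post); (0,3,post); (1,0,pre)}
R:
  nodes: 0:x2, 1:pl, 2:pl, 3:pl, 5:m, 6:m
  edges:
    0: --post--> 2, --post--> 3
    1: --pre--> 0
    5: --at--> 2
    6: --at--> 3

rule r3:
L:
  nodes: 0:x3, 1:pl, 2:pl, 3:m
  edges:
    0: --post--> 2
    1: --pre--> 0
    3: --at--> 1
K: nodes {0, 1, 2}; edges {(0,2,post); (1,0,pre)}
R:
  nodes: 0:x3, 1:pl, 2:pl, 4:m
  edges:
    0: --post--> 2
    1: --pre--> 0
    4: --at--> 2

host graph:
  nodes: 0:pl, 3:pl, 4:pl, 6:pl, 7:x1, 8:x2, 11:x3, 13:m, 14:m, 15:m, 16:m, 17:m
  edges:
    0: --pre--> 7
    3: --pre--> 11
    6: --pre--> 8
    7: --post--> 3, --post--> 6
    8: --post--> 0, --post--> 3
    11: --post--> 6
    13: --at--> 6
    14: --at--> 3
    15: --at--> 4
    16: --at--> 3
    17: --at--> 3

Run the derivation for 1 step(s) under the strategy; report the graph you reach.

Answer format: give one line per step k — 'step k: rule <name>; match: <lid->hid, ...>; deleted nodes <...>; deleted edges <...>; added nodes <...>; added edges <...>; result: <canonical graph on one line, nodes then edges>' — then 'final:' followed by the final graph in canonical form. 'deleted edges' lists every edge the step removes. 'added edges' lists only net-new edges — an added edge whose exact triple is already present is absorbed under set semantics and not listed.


step 1: rule r2; match: 0->8, 1->6, 2->0, 3->3, 4->13; deleted nodes 13; deleted edges (13,6,at); added nodes 18, 19; added edges (18,0,at); (19,3,at); result: nodes: 0:pl, 3:pl, 4:pl, 6:pl, 7:x1, 8:x2, 11:x3, 14:m, 15:m, 16:m, 17:m, 18:m, 19:m edges: (0,7,pre); (3,11,pre); (6,8,pre); (7,3,post); (7,6,post); (8,0,post); (8,3,post); (11,6,post); (14,3,at); (15,4,at); (16,3,at); (17,3,at); (18,0,at); (19,3,at)
final:
nodes: 0:pl, 3:pl, 4:pl, 6:pl, 7:x1, 8:x2, 11:x3, 14:m, 15:m, 16:m, 17:m, 18:m, 19:m
edges: (0,7,pre); (3,11,pre); (6,8,pre); (7,3,post); (7,6,post); (8,0,post); (8,3,post); (11,6,post); (14,3,at); (15,4,at); (16,3,at); (17,3,at); (18,0,at); (19,3,at)


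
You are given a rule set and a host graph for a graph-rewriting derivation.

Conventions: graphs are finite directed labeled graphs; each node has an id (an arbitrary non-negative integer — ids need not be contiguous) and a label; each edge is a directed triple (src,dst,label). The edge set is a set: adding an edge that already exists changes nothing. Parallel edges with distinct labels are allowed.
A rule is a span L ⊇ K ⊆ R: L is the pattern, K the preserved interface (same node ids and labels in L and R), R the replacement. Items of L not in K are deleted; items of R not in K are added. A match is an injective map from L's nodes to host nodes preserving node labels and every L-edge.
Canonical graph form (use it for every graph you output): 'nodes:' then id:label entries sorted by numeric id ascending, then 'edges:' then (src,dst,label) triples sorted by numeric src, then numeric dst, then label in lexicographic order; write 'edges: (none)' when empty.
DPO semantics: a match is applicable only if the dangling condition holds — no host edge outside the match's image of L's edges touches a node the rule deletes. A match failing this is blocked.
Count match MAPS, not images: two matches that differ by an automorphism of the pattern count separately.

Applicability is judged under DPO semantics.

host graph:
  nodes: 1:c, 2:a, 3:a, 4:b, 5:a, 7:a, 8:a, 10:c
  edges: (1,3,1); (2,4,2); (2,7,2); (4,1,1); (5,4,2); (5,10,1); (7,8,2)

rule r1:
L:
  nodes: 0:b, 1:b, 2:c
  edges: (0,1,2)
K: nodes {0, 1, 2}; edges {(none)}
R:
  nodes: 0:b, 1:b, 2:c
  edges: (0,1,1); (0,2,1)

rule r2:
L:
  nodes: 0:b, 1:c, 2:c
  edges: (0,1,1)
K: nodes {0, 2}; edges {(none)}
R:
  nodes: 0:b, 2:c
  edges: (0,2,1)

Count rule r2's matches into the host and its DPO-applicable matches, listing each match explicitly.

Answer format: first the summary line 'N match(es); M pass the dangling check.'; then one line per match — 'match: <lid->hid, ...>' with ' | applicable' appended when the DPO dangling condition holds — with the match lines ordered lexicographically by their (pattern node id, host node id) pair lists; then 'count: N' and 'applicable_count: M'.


1 match(es); 0 pass the dangling check.
match: 0->4, 1->1, 2->10
count: 1
applicable_count: 0


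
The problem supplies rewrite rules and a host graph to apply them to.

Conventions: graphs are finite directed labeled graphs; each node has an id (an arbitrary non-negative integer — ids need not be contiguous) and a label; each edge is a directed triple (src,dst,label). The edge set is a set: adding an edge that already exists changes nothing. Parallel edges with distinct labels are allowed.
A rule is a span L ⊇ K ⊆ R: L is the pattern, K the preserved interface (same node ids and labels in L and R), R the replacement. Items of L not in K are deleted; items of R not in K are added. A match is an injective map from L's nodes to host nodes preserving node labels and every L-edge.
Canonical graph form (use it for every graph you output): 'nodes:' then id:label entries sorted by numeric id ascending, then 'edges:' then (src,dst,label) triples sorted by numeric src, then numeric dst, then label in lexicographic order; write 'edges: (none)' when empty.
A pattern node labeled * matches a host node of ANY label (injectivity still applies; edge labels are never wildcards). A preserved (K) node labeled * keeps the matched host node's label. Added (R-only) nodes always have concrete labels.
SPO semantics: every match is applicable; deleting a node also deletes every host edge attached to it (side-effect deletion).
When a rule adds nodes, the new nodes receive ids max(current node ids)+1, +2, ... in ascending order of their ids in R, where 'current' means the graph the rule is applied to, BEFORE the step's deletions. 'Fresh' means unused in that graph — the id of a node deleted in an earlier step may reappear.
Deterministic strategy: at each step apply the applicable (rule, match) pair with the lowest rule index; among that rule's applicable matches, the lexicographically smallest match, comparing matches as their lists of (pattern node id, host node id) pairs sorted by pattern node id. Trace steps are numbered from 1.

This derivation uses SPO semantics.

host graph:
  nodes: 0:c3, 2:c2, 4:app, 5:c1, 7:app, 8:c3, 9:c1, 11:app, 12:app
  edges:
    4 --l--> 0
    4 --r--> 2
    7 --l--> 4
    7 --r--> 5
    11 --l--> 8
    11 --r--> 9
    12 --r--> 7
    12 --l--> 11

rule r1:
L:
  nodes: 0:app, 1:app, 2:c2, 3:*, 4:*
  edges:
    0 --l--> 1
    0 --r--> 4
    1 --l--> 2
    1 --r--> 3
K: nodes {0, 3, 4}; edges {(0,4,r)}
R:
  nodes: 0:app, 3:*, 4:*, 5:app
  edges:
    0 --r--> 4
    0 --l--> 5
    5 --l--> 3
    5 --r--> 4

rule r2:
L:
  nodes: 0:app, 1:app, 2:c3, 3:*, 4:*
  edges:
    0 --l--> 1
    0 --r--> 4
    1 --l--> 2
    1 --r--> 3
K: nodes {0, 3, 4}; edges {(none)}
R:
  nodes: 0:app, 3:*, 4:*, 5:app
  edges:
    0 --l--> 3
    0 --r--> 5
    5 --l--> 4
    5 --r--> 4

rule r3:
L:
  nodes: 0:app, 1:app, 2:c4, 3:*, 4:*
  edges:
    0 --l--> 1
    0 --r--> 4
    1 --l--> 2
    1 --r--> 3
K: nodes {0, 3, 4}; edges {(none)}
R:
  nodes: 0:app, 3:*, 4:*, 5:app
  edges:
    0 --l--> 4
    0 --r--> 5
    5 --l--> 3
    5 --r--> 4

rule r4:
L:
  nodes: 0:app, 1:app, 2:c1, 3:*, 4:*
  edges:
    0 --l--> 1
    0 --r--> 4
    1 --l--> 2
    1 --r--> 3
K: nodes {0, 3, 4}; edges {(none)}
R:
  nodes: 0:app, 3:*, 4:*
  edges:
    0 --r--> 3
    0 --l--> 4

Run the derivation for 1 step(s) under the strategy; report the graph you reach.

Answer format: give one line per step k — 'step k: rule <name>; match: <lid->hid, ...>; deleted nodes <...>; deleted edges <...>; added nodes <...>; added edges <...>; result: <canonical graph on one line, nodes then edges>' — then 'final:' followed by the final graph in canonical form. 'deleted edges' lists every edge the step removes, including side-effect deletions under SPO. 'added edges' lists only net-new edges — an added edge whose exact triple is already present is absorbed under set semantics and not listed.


step 1: rule r2; match: 0->7, 1->4, 2->0, 3->2, 4->5; deleted nodes 0, 4; deleted edges (4,0,l); (4,2,r); (7,4,l); (7,5,r); added nodes 13; added edges (7,2,l); (7,13,r); (13,5,l); (13,5,r); result: nodes: 2:c2, 5:c1, 7:app, 8:c3, 9:c1, 11:app, 12:app, 13:app edges: (7,2,l); (7,13,r); (11,8,l); (11,9,r); (12,7,r); (12,11,l); (13,5,l); (13,5,r)
final:
nodes: 2:c2, 5:c1, 7:app, 8:c3, 9:c1, 11:app, 12:app, 13:app
edges: (7,2,l); (7,13,r); (11,8,l); (11,9,r); (12,7,r); (12,11,l); (13,5,l); (13,5,r)


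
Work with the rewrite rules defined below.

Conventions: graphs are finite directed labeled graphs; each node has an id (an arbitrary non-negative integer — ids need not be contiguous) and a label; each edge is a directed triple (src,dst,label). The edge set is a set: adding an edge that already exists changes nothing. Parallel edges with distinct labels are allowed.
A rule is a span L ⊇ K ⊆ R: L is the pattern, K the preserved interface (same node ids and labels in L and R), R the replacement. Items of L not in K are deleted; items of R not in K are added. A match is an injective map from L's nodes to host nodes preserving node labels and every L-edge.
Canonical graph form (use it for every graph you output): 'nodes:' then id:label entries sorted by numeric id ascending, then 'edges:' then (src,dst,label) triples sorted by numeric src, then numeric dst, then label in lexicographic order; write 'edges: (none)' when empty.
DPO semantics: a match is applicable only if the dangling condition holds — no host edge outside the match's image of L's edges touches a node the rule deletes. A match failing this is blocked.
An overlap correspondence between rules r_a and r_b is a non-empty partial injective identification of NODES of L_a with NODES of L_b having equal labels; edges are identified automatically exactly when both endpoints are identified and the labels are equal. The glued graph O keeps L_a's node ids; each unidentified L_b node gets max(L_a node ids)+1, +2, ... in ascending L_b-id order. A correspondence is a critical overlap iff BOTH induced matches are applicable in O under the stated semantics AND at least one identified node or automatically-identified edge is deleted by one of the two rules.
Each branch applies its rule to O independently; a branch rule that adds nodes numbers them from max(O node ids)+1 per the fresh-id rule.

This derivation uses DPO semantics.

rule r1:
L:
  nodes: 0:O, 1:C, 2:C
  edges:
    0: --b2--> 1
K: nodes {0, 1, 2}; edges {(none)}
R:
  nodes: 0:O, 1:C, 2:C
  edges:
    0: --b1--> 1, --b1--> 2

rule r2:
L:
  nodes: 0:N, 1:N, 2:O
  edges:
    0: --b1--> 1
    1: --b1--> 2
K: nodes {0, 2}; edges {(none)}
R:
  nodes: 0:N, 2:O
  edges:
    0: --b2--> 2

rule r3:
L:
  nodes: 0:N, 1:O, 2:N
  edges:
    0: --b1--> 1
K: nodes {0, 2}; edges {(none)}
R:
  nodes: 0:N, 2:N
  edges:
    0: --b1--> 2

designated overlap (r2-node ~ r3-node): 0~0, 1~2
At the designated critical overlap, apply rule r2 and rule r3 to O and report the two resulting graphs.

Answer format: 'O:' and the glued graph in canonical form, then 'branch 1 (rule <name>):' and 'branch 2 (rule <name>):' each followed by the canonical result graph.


O:
nodes: 0:N, 1:N, 2:O, 3:O
edges: (0,1,b1); (0,3,b1); (1,2,b1)
branch 1 (rule r2):
nodes: 0:N, 2:O, 3:O
edges: (0,2,b2); (0,3,b1)
branch 2 (rule r3):
nodes: 0:N, 1:N, 2:O
edges: (0,1,b1); (1,2,b1)
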